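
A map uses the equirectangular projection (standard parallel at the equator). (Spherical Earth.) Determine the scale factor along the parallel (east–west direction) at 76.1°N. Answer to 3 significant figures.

In the plate carrée (x = Rλ, y = Rφ), meridians are true-scale (h = 1) and parallels are stretched by k = sec φ.
k = 1/cos 76.1° = 1/0.2402 = 4.163.

4.16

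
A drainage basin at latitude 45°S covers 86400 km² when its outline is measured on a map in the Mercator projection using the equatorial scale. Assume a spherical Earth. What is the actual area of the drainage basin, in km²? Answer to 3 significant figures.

Mercator is conformal, so the point scale is isotropic: h = k = sec φ = 1/cos φ.
Areal scale = k² = sec²φ = 1/cos²(45°) = 1/0.7071² = 2.000.
True area = apparent / (areal scale) = 86400 / 2.000 ≈ 43200 km².

43200 km²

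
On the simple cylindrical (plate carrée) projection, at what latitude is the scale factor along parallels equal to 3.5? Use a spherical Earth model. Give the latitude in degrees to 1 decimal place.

Plate carrée: h = 1, k = sec φ along parallels.
sec φ = 3.5  ⇒  cos φ = 0.2857  ⇒  φ ≈ 73.4°.

73.4°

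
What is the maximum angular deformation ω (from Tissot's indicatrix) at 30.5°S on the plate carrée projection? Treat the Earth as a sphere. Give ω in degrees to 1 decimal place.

8.5°

For the equirectangular projection with φ₀ = 0 (plate carrée), h = 1 along meridians and k = sec φ along parallels.
At 30.5°: h = 1.000, k = 1.161; principal scales a = 1.161, b = 1.000.
sin(ω/2) = (a − b)/(a + b) = 0.1606/2.161 = 0.07433, so ω = 2 arcsin(0.07433) ≈ 8.5°.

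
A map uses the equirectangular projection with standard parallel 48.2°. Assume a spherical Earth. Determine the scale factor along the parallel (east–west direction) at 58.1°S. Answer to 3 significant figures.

1.26

With standard parallel φ₀ = 48.2°, the equirectangular projection gives x = Rλ cos φ₀, y = Rφ, so h = 1 and k = cos 48.2° / cos φ.
k = cos 48.2° / cos 58.1° = 0.6665/0.5284 = 1.261.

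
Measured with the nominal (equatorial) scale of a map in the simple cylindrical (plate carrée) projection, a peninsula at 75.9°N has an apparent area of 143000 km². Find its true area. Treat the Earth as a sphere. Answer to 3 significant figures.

34800 km²

Plate carrée maps x = Rλ, y = Rφ. The meridian scale is h = 1 and the parallel scale is k = 1/cos φ = sec φ.
Areal scale = h·k = 1 × sec φ; at 75.9°, h = 1.000, k = 4.105, so h·k = 4.105.
True area = apparent / (areal scale) = 143000 / 4.105 ≈ 34800 km².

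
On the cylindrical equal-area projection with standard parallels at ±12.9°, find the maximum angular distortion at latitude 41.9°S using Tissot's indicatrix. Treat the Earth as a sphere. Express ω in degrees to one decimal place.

30.5°

For cylindrical equal-area with standard parallel φ₀, h = cos φ / cos φ₀ and k = cos φ₀ / cos φ, so h·k = 1.
At 41.9°: h = 0.7636, k = 1.310; principal scales a = 1.310, b = 0.7636.
sin(ω/2) = (a − b)/(a + b) = 0.5460/2.073 = 0.2634, so ω = 2 arcsin(0.2634) ≈ 30.5°.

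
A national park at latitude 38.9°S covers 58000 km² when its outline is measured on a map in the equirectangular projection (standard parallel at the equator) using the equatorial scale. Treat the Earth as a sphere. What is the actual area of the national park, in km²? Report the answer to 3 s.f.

In the plate carrée (x = Rλ, y = Rφ), meridians are true-scale (h = 1) and parallels are stretched by k = sec φ.
Areal scale = h·k = 1 × sec φ; at 38.9°, h = 1.000, k = 1.285, so h·k = 1.285.
True area = apparent / (areal scale) = 58000 / 1.285 ≈ 45100 km².

45100 km²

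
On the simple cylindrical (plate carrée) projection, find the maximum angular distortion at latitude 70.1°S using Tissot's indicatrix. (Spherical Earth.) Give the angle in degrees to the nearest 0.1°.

59.0°

Plate carrée maps x = Rλ, y = Rφ. The meridian scale is h = 1 and the parallel scale is k = 1/cos φ = sec φ.
At 70.1°: h = 1.000, k = 2.938; principal scales a = 2.938, b = 1.000.
sin(ω/2) = (a − b)/(a + b) = 1.938/3.938 = 0.4921, so ω = 2 arcsin(0.4921) ≈ 59.0°.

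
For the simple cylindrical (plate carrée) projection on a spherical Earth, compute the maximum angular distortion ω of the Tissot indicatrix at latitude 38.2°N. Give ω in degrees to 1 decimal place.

Plate carrée maps x = Rλ, y = Rφ. The meridian scale is h = 1 and the parallel scale is k = 1/cos φ = sec φ.
At 38.2°: h = 1.000, k = 1.272; principal scales a = 1.272, b = 1.000.
sin(ω/2) = (a − b)/(a + b) = 0.2725/2.272 = 0.1199, so ω = 2 arcsin(0.1199) ≈ 13.8°.

13.8°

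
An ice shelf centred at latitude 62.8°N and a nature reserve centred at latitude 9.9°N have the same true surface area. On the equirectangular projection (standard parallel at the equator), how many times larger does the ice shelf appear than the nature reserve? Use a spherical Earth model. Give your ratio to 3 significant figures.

2.16

In the plate carrée (x = Rλ, y = Rφ), meridians are true-scale (h = 1) and parallels are stretched by k = sec φ.
Areal scale at 62.8°: h·k = 1.000 × 2.188 = 2.188.
Areal scale at 9.9°: h·k = 1.000 × 1.015 = 1.015.
Ratio = 2.188/1.015 ≈ 2.16.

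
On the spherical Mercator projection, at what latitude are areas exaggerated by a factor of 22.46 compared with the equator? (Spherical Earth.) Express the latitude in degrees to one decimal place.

77.8°

Mercator areal scale is sec²φ.
sec²φ = 22.46  ⇒  cos²φ = 0.04452  ⇒  cos φ = 0.2110.
φ = arccos(0.2110) ≈ 77.8°.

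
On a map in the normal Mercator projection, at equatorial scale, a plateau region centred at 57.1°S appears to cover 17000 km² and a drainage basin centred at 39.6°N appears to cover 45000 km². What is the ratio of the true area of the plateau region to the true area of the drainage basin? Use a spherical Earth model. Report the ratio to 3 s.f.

0.188

Since Mercator area scale is 1/cos²φ, the true area equals the apparent area multiplied by cos²φ.
True area of plateau region: 17000 × cos²(57.1°) = 17000 × 0.2950 = 5016 km².
True area of drainage basin: 45000 × cos²(39.6°) = 45000 × 0.5937 = 26720 km².
Ratio = 5016 / 26720 ≈ 0.188.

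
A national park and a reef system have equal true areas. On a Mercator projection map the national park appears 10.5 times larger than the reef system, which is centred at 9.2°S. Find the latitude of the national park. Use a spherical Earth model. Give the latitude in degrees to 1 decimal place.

For equal true areas on Mercator, apparent areas scale as sec²φ, so the ratio is cos²φ₂ / cos²φ₁.
cos²φ₂ / cos²φ₁ = 10.5  ⇒  cos φ₁ = cos 9.2° / √10.5 = 0.9871/3.240 = 0.3046.
φ₁ = arccos(0.3046) ≈ 72.3°.

72.3°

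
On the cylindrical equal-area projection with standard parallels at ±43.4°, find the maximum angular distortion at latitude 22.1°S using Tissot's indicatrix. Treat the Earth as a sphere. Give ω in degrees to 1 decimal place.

Cylindrical equal-area (φ₀ = 43.4°): h = cos φ / cos 43.4° along meridians, k = cos 43.4° / cos φ along parallels; h·k = 1.
At 22.1°: h = 1.275, k = 0.7842; principal scales a = 1.275, b = 0.7842.
sin(ω/2) = (a − b)/(a + b) = 0.4910/2.059 = 0.2384, so ω = 2 arcsin(0.2384) ≈ 27.6°.

27.6°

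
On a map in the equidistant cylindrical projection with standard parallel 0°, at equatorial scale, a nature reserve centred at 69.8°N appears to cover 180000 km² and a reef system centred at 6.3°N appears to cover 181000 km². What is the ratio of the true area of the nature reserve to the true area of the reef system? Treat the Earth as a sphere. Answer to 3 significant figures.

On the plate carrée, areal scale = h·k = 1 × sec φ, so true area = apparent × cos φ.
True area of nature reserve: 180000 × cos(69.8°) = 180000 × 0.3453 = 62150 km².
True area of reef system: 181000 × cos(6.3°) = 181000 × 0.9940 = 179900 km².
Ratio = 62150 / 179900 ≈ 0.345.

0.345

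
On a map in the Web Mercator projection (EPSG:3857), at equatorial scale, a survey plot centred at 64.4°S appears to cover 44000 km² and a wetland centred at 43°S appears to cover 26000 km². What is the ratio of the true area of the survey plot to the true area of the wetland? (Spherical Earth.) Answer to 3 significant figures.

Since Mercator area scale is 1/cos²φ, the true area equals the apparent area multiplied by cos²φ.
True area of survey plot: 44000 × cos²(64.4°) = 44000 × 0.1867 = 8215 km².
True area of wetland: 26000 × cos²(43°) = 26000 × 0.5349 = 13910 km².
Ratio = 8215 / 13910 ≈ 0.591.

0.591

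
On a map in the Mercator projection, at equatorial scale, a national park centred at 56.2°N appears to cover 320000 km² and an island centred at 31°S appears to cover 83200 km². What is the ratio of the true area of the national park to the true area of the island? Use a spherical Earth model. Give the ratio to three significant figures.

Mercator's areal exaggeration is sec²φ; hence true area = (apparent area) · cos²φ.
True area of national park: 320000 × cos²(56.2°) = 320000 × 0.3095 = 99030 km².
True area of island: 83200 × cos²(31°) = 83200 × 0.7347 = 61130 km².
Ratio = 99030 / 61130 ≈ 1.62.

1.62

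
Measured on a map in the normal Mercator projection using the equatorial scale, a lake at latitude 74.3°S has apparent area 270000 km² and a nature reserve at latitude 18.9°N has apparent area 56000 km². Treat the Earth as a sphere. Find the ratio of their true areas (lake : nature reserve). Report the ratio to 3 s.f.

0.394

Mercator's areal exaggeration is sec²φ; hence true area = (apparent area) · cos²φ.
True area of lake: 270000 × cos²(74.3°) = 270000 × 0.07322 = 19770 km².
True area of nature reserve: 56000 × cos²(18.9°) = 56000 × 0.8951 = 50120 km².
Ratio = 19770 / 50120 ≈ 0.394.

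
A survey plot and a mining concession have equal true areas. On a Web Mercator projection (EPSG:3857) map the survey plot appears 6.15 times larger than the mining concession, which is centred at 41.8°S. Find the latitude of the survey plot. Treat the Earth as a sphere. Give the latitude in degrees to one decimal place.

72.5°

For equal true areas on Mercator, apparent areas scale as sec²φ, so the ratio is cos²φ₂ / cos²φ₁.
cos²φ₂ / cos²φ₁ = 6.15  ⇒  cos φ₁ = cos 41.8° / √6.15 = 0.7455/2.480 = 0.3006.
φ₁ = arccos(0.3006) ≈ 72.5°.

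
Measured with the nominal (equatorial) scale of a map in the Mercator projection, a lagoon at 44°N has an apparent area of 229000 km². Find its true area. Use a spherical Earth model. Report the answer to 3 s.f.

For Mercator, h = k = sec φ (a conformal cylindrical projection has a single point scale, 1/cos φ).
Areal scale = k² = sec²φ = 1/cos²(44°) = 1/0.7193² = 1.933.
True area = apparent / (areal scale) = 229000 / 1.933 ≈ 118000 km².

118000 km²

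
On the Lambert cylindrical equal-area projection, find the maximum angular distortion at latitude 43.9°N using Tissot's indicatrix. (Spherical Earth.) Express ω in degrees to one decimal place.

The Lambert cylindrical equal-area projection is the cylindrical equal-area projection with its standard parallel at the equator (φ₀ = 0). A cylindrical equal-area projection with standard parallel φ₀ has meridian scale h = cos φ / cos φ₀ and parallel scale k = cos φ₀ / cos φ (so areas are preserved, h·k = 1).
At 43.9°: h = 0.7206, k = 1.388; principal scales a = 1.388, b = 0.7206.
sin(ω/2) = (a − b)/(a + b) = 0.6673/2.108 = 0.3165, so ω = 2 arcsin(0.3165) ≈ 36.9°.

36.9°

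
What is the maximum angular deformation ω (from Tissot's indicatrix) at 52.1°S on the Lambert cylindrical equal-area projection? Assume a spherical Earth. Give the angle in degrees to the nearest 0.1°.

53.8°

The Lambert cylindrical equal-area projection is the cylindrical equal-area projection with its standard parallel at the equator (φ₀ = 0). Cylindrical equal-area (φ₀ = 0°): h = cos φ / cos 0° along meridians, k = cos 0° / cos φ along parallels; h·k = 1.
At 52.1°: h = 0.6143, k = 1.628; principal scales a = 1.628, b = 0.6143.
sin(ω/2) = (a − b)/(a + b) = 1.014/2.242 = 0.4521, so ω = 2 arcsin(0.4521) ≈ 53.8°.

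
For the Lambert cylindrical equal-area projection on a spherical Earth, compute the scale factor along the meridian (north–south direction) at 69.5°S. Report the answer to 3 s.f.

The Lambert cylindrical equal-area projection is the cylindrical equal-area projection with its standard parallel at the equator (φ₀ = 0). For cylindrical equal-area with standard parallel φ₀, h = cos φ / cos φ₀ and k = cos φ₀ / cos φ, so h·k = 1.
h = cos 69.5° / cos 0° = 0.3502/1.000 = 0.3502.

0.350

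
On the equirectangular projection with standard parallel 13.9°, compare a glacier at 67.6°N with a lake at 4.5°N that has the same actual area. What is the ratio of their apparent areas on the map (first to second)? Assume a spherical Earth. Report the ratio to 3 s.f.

2.62

In the equirectangular projection with standard parallel φ₀ = 13.9° (x = Rλ cos φ₀, y = Rφ), meridians are true-scale (h = 1) and the parallel scale is k = cos φ₀ / cos φ.
Areal scale at 67.6°: h·k = 1.000 × 2.547 = 2.547.
Areal scale at 4.5°: h·k = 1.000 × 0.9737 = 0.9737.
Ratio = 2.547/0.9737 ≈ 2.62.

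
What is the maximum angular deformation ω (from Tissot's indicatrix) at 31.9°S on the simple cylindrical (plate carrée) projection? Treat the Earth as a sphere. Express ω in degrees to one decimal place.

9.4°

Plate carrée maps x = Rλ, y = Rφ. The meridian scale is h = 1 and the parallel scale is k = 1/cos φ = sec φ.
At 31.9°: h = 1.000, k = 1.178; principal scales a = 1.178, b = 1.000.
sin(ω/2) = (a − b)/(a + b) = 0.1779/2.178 = 0.08168, so ω = 2 arcsin(0.08168) ≈ 9.4°.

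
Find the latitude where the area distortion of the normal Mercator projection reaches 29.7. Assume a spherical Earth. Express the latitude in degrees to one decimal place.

Mercator areal scale is sec²φ.
sec²φ = 29.7  ⇒  cos²φ = 0.03367  ⇒  cos φ = 0.1835.
φ = arccos(0.1835) ≈ 79.4°.

79.4°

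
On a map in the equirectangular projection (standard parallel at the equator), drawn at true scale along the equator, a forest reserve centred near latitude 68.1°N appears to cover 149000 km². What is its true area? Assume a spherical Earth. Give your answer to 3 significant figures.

For the equirectangular projection with φ₀ = 0 (plate carrée), h = 1 along meridians and k = sec φ along parallels.
Areal scale = h·k = 1 × sec φ; at 68.1°, h = 1.000, k = 2.681, so h·k = 2.681.
True area = apparent / (areal scale) = 149000 / 2.681 ≈ 55600 km².

55600 km²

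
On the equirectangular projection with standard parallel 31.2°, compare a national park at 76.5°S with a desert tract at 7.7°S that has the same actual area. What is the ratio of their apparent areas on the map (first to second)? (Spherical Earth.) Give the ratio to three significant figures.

The equidistant cylindrical projection with φ₀ = 31.2° has h = 1 (meridians true) and k = cos φ₀ / cos φ along parallels.
Areal scale at 76.5°: h·k = 1.000 × 3.664 = 3.664.
Areal scale at 7.7°: h·k = 1.000 × 0.8631 = 0.8631.
Ratio = 3.664/0.8631 ≈ 4.25.

4.25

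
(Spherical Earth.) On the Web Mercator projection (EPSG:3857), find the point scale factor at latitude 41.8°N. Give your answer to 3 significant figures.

1.34

For Mercator, h = k = sec φ (a conformal cylindrical projection has a single point scale, 1/cos φ).
k = 1/cos 41.8° = 1/0.7455 = 1.341.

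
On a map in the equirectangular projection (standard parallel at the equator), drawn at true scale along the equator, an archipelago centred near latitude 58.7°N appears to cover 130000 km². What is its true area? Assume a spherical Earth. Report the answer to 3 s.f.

For the equirectangular projection with φ₀ = 0 (plate carrée), h = 1 along meridians and k = sec φ along parallels.
Areal scale = h·k = 1 × sec φ; at 58.7°, h = 1.000, k = 1.925, so h·k = 1.925.
True area = apparent / (areal scale) = 130000 / 1.925 ≈ 67500 km².

67500 km²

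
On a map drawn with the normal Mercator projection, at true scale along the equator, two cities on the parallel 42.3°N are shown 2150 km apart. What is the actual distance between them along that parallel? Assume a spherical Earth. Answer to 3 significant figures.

For Mercator, h = k = sec φ (a conformal cylindrical projection has a single point scale, 1/cos φ).
Along the parallel at 42.3°, map distances are exaggerated by k = sec 42.3° = 1.352.
True distance = 2150 / 1.352 = 2150 × cos 42.3° ≈ 1590 km.

1590 km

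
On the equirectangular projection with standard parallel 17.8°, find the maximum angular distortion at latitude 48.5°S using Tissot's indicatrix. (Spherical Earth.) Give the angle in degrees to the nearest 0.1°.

In the equirectangular projection with standard parallel φ₀ = 17.8° (x = Rλ cos φ₀, y = Rφ), meridians are true-scale (h = 1) and the parallel scale is k = cos φ₀ / cos φ.
At 48.5°: h = 1.000, k = 1.437; principal scales a = 1.437, b = 1.000.
sin(ω/2) = (a − b)/(a + b) = 0.4369/2.437 = 0.1793, so ω = 2 arcsin(0.1793) ≈ 20.7°.

20.7°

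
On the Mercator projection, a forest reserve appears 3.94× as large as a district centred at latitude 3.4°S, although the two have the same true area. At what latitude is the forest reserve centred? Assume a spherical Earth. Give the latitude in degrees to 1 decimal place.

59.8°

For equal true areas on Mercator, apparent areas scale as sec²φ, so the ratio is cos²φ₂ / cos²φ₁.
cos²φ₂ / cos²φ₁ = 3.94  ⇒  cos φ₁ = cos 3.4° / √3.94 = 0.9982/1.985 = 0.5029.
φ₁ = arccos(0.5029) ≈ 59.8°.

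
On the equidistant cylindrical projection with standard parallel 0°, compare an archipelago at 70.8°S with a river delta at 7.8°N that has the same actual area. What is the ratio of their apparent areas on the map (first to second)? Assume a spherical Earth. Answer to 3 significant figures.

For the equirectangular projection with φ₀ = 0 (plate carrée), h = 1 along meridians and k = sec φ along parallels.
Areal scale at 70.8°: h·k = 1.000 × 3.041 = 3.041.
Areal scale at 7.8°: h·k = 1.000 × 1.009 = 1.009.
Ratio = 3.041/1.009 ≈ 3.01.

3.01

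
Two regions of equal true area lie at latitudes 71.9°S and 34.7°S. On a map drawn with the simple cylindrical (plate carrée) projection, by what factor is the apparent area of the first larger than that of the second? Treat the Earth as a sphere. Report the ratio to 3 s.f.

2.65

For the equirectangular projection with φ₀ = 0 (plate carrée), h = 1 along meridians and k = sec φ along parallels.
Areal scale at 71.9°: h·k = 1.000 × 3.219 = 3.219.
Areal scale at 34.7°: h·k = 1.000 × 1.216 = 1.216.
Ratio = 3.219/1.216 ≈ 2.65.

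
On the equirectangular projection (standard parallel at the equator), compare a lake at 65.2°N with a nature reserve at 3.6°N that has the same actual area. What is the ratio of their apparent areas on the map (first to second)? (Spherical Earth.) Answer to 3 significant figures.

2.38

Plate carrée maps x = Rλ, y = Rφ. The meridian scale is h = 1 and the parallel scale is k = 1/cos φ = sec φ.
Areal scale at 65.2°: h·k = 1.000 × 2.384 = 2.384.
Areal scale at 3.6°: h·k = 1.000 × 1.002 = 1.002.
Ratio = 2.384/1.002 ≈ 2.38.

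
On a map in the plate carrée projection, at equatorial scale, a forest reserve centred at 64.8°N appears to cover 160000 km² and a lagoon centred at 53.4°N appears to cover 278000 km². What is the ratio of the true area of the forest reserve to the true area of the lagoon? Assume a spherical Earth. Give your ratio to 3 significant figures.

Plate carrée has h = 1 and k = sec φ, giving areal scale sec φ; true area = (apparent area) · cos φ.
True area of forest reserve: 160000 × cos(64.8°) = 160000 × 0.4258 = 68120 km².
True area of lagoon: 278000 × cos(53.4°) = 278000 × 0.5962 = 165800 km².
Ratio = 68120 / 165800 ≈ 0.411.

0.411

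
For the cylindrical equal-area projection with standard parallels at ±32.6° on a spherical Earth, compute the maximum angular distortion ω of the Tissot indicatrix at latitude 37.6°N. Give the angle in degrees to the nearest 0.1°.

7.0°

Cylindrical equal-area (φ₀ = 32.6°): h = cos φ / cos 32.6° along meridians, k = cos 32.6° / cos φ along parallels; h·k = 1.
At 37.6°: h = 0.9405, k = 1.063; principal scales a = 1.063, b = 0.9405.
sin(ω/2) = (a − b)/(a + b) = 0.1229/2.004 = 0.06131, so ω = 2 arcsin(0.06131) ≈ 7.0°.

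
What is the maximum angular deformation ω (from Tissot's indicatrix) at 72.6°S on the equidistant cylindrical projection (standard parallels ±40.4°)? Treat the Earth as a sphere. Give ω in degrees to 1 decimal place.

With standard parallel φ₀ = 40.4°, the equirectangular projection gives x = Rλ cos φ₀, y = Rφ, so h = 1 and k = cos 40.4° / cos φ.
At 72.6°: h = 1.000, k = 2.547; principal scales a = 2.547, b = 1.000.
sin(ω/2) = (a − b)/(a + b) = 1.547/3.547 = 0.4361, so ω = 2 arcsin(0.4361) ≈ 51.7°.

51.7°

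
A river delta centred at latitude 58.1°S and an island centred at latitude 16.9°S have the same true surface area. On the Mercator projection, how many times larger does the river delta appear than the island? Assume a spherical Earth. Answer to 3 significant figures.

3.28

On Mercator, area is exaggerated by sec²φ = 1/cos²φ.
At 58.1°: sec²(58.1°) = 1/0.5284² = 3.581.
At 16.9°: sec²(16.9°) = 1/0.9568² = 1.092.
Ratio = 3.581/1.092 = cos²(16.9°)/cos²(58.1°) ≈ 3.28.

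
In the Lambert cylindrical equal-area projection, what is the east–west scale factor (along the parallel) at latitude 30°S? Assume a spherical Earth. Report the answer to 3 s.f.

1.15

The Lambert cylindrical equal-area projection is the cylindrical equal-area projection with its standard parallel at the equator (φ₀ = 0). Cylindrical equal-area (φ₀ = 0°): h = cos φ / cos 0° along meridians, k = cos 0° / cos φ along parallels; h·k = 1.
k = cos 0° / cos 30° = 1.000/0.8660 = 1.155.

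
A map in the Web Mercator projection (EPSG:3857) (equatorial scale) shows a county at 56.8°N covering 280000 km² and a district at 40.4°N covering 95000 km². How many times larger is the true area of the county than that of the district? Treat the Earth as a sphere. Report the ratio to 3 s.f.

On Mercator the areal scale is sec²φ, so true area = apparent × cos²φ.
True area of county: 280000 × cos²(56.8°) = 280000 × 0.2998 = 83950 km².
True area of district: 95000 × cos²(40.4°) = 95000 × 0.5799 = 55090 km².
Ratio = 83950 / 55090 ≈ 1.52.

1.52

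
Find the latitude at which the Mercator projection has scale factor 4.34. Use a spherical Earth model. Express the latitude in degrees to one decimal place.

76.7°

Mercator scale is k = sec φ = 1/cos φ.
1/cos φ = 4.34  ⇒  cos φ = 0.2304  ⇒  φ = arccos(0.2304) ≈ 76.7°.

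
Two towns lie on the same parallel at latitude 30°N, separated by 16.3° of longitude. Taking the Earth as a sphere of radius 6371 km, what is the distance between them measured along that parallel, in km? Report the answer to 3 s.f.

1570 km

Arc length along a parallel = R cos φ · Δλ (with Δλ in radians).
= 6371 × cos 30° × (16.3° × π/180) = 6371 × 0.8660 × 0.2845 ≈ 1570 km.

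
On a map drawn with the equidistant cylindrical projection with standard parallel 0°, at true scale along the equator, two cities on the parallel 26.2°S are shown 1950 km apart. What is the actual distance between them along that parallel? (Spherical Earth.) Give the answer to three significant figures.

1750 km

In the plate carrée (x = Rλ, y = Rφ), meridians are true-scale (h = 1) and parallels are stretched by k = sec φ.
Along the parallel at 26.2°, map distances are exaggerated by k = sec 26.2° = 1.115.
True distance = 1950 / 1.115 = 1950 × cos 26.2° ≈ 1750 km.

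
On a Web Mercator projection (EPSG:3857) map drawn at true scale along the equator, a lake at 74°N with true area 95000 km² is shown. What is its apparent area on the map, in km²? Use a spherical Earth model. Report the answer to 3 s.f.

Mercator is conformal, so the point scale is isotropic: h = k = sec φ = 1/cos φ.
Areal scale = k² = sec²φ = 1/cos²(74°) = 1/0.2756² = 13.16.
Apparent area = 95000 × 13.16 ≈ 1250000 km².

1250000 km²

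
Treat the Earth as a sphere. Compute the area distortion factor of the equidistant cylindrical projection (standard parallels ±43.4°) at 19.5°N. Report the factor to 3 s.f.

0.771

In the equirectangular projection with standard parallel φ₀ = 43.4° (x = Rλ cos φ₀, y = Rφ), meridians are true-scale (h = 1) and the parallel scale is k = cos φ₀ / cos φ.
Areal scale = h·k = 1 × cos φ₀ / cos φ; at 19.5°, h = 1.000, k = 0.7708, so h·k = 0.7708.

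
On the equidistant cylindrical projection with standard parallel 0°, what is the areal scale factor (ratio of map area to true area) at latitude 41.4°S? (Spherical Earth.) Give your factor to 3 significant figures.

1.33

In the plate carrée (x = Rλ, y = Rφ), meridians are true-scale (h = 1) and parallels are stretched by k = sec φ.
Areal scale = h·k = 1 × sec φ; at 41.4°, h = 1.000, k = 1.333, so h·k = 1.333.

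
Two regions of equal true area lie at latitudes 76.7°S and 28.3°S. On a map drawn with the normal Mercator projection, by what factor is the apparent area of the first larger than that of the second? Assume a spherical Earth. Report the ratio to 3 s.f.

14.6

On Mercator, area is exaggerated by sec²φ = 1/cos²φ.
At 76.7°: sec²(76.7°) = 1/0.2300² = 18.90.
At 28.3°: sec²(28.3°) = 1/0.8805² = 1.290.
Ratio = 18.90/1.290 = cos²(28.3°)/cos²(76.7°) ≈ 14.6.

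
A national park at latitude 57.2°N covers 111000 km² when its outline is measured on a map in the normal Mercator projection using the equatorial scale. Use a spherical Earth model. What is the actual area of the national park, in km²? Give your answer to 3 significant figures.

For Mercator, h = k = sec φ (a conformal cylindrical projection has a single point scale, 1/cos φ).
Areal scale = k² = sec²φ = 1/cos²(57.2°) = 1/0.5417² = 3.408.
True area = apparent / (areal scale) = 111000 / 3.408 ≈ 32600 km².

32600 km²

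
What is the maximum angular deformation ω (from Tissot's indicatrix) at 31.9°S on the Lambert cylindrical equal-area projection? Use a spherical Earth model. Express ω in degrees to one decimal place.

18.7°

The Lambert cylindrical equal-area projection is the cylindrical equal-area projection with its standard parallel at the equator (φ₀ = 0). A cylindrical equal-area projection with standard parallel φ₀ has meridian scale h = cos φ / cos φ₀ and parallel scale k = cos φ₀ / cos φ (so areas are preserved, h·k = 1).
At 31.9°: h = 0.8490, k = 1.178; principal scales a = 1.178, b = 0.8490.
sin(ω/2) = (a − b)/(a + b) = 0.3289/2.027 = 0.1623, so ω = 2 arcsin(0.1623) ≈ 18.7°.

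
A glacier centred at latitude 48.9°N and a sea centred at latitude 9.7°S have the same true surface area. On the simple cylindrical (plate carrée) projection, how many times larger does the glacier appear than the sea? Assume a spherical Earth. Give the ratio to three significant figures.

1.50

For the equirectangular projection with φ₀ = 0 (plate carrée), h = 1 along meridians and k = sec φ along parallels.
Areal scale at 48.9°: h·k = 1.000 × 1.521 = 1.521.
Areal scale at 9.7°: h·k = 1.000 × 1.015 = 1.015.
Ratio = 1.521/1.015 ≈ 1.50.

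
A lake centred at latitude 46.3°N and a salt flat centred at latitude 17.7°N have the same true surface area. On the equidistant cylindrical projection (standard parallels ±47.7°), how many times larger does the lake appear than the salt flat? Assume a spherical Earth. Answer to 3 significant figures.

The equidistant cylindrical projection with φ₀ = 47.7° has h = 1 (meridians true) and k = cos φ₀ / cos φ along parallels.
Areal scale at 46.3°: h·k = 1.000 × 0.9741 = 0.9741.
Areal scale at 17.7°: h·k = 1.000 × 0.7065 = 0.7065.
Ratio = 0.9741/0.7065 ≈ 1.38.

1.38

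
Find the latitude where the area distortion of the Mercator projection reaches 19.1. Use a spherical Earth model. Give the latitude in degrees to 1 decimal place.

76.8°

Mercator areal scale is sec²φ.
sec²φ = 19.1  ⇒  cos²φ = 0.05236  ⇒  cos φ = 0.2288.
φ = arccos(0.2288) ≈ 76.8°.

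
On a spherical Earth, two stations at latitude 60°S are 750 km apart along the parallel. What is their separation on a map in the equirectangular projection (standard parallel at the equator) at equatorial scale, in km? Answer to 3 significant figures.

1500 km

In the plate carrée (x = Rλ, y = Rφ), meridians are true-scale (h = 1) and parallels are stretched by k = sec φ.
Along the parallel, k = sec 60° = 1/0.5000 = 2.000.
Map distance = 750 × 2.000 ≈ 1500 km.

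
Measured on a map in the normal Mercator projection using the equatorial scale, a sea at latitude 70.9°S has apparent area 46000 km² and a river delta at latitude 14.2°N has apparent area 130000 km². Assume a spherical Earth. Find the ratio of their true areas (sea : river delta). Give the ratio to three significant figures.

0.0403

Mercator's areal exaggeration is sec²φ; hence true area = (apparent area) · cos²φ.
True area of sea: 46000 × cos²(70.9°) = 46000 × 0.1071 = 4925 km².
True area of river delta: 130000 × cos²(14.2°) = 130000 × 0.9398 = 122200 km².
Ratio = 4925 / 122200 ≈ 0.0403.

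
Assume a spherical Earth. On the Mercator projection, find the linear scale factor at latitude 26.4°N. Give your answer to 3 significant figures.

1.12

For Mercator, h = k = sec φ (a conformal cylindrical projection has a single point scale, 1/cos φ).
k = 1/cos 26.4° = 1/0.8957 = 1.116.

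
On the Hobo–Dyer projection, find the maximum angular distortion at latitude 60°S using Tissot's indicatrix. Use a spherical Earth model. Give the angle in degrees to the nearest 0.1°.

51.1°

Hobo–Dyer is a cylindrical equal-area projection with standard parallels at ±37.5°. A cylindrical equal-area projection with standard parallel φ₀ has meridian scale h = cos φ / cos φ₀ and parallel scale k = cos φ₀ / cos φ (so areas are preserved, h·k = 1).
At 60°: h = 0.6302, k = 1.587; principal scales a = 1.587, b = 0.6302.
sin(ω/2) = (a − b)/(a + b) = 0.9565/2.217 = 0.4314, so ω = 2 arcsin(0.4314) ≈ 51.1°.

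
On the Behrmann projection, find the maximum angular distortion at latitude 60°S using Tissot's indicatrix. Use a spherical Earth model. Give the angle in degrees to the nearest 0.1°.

60.0°

Behrmann is a cylindrical equal-area projection with standard parallels at ±30°. A cylindrical equal-area projection with standard parallel φ₀ has meridian scale h = cos φ / cos φ₀ and parallel scale k = cos φ₀ / cos φ (so areas are preserved, h·k = 1).
At 60°: h = 0.5774, k = 1.732; principal scales a = 1.732, b = 0.5774.
sin(ω/2) = (a − b)/(a + b) = 1.155/2.309 = 0.5000, so ω = 2 arcsin(0.5000) ≈ 60.0°.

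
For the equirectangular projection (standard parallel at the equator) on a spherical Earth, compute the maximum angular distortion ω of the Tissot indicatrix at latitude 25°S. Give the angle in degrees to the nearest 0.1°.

In the plate carrée (x = Rλ, y = Rφ), meridians are true-scale (h = 1) and parallels are stretched by k = sec φ.
At 25°: h = 1.000, k = 1.103; principal scales a = 1.103, b = 1.000.
sin(ω/2) = (a − b)/(a + b) = 0.1034/2.103 = 0.04915, so ω = 2 arcsin(0.04915) ≈ 5.6°.

5.6°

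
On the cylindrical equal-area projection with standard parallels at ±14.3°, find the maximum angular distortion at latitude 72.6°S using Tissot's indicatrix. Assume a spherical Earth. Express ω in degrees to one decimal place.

111.4°

A cylindrical equal-area projection with standard parallel φ₀ has meridian scale h = cos φ / cos φ₀ and parallel scale k = cos φ₀ / cos φ (so areas are preserved, h·k = 1).
At 72.6°: h = 0.3086, k = 3.240; principal scales a = 3.240, b = 0.3086.
sin(ω/2) = (a − b)/(a + b) = 2.932/3.549 = 0.8261, so ω = 2 arcsin(0.8261) ≈ 111.4°.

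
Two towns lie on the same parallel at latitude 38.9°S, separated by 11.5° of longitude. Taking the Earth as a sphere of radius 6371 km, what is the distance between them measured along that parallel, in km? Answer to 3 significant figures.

Arc length along a parallel = R cos φ · Δλ (with Δλ in radians).
= 6371 × cos 38.9° × (11.5° × π/180) = 6371 × 0.7782 × 0.2007 ≈ 995 km.

995 km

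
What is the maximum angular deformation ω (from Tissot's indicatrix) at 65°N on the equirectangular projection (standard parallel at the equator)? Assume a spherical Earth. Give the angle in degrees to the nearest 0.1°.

In the plate carrée (x = Rλ, y = Rφ), meridians are true-scale (h = 1) and parallels are stretched by k = sec φ.
At 65°: h = 1.000, k = 2.366; principal scales a = 2.366, b = 1.000.
sin(ω/2) = (a − b)/(a + b) = 1.366/3.366 = 0.4059, so ω = 2 arcsin(0.4059) ≈ 47.9°.

47.9°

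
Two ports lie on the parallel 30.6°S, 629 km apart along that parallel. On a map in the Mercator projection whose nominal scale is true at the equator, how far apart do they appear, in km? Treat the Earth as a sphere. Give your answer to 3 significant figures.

731 km

The Mercator projection is conformal; its linear scale factor is the same in every direction and equals sec φ = 1/cos φ.
Along the parallel, k = sec 30.6° = 1/0.8607 = 1.162.
Map distance = 629 × 1.162 ≈ 731 km.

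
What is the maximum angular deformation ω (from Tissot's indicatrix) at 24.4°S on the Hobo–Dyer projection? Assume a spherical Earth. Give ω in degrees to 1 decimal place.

15.8°

The Hobo–Dyer projection is cylindrical equal-area with φ₀ = 37.5°. A cylindrical equal-area projection with standard parallel φ₀ has meridian scale h = cos φ / cos φ₀ and parallel scale k = cos φ₀ / cos φ (so areas are preserved, h·k = 1).
At 24.4°: h = 1.148, k = 0.8712; principal scales a = 1.148, b = 0.8712.
sin(ω/2) = (a − b)/(a + b) = 0.2767/2.019 = 0.1371, so ω = 2 arcsin(0.1371) ≈ 15.8°.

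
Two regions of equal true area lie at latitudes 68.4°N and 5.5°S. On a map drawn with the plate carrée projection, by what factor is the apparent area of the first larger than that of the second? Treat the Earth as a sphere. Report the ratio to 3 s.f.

Plate carrée maps x = Rλ, y = Rφ. The meridian scale is h = 1 and the parallel scale is k = 1/cos φ = sec φ.
Areal scale at 68.4°: h·k = 1.000 × 2.716 = 2.716.
Areal scale at 5.5°: h·k = 1.000 × 1.005 = 1.005.
Ratio = 2.716/1.005 ≈ 2.70.

2.70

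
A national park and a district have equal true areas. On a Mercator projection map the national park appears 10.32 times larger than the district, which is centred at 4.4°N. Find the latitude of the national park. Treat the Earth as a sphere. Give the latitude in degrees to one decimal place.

71.9°

On Mercator, (apparent₁)/(apparent₂) = sec²φ₁ / sec²φ₂ when true areas are equal.
cos²φ₂ / cos²φ₁ = 10.32  ⇒  cos φ₁ = cos 4.4° / √10.32 = 0.9971/3.212 = 0.3104.
φ₁ = arccos(0.3104) ≈ 71.9°.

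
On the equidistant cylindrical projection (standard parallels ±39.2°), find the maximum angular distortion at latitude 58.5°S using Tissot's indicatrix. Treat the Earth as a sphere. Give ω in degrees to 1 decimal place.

In the equirectangular projection with standard parallel φ₀ = 39.2° (x = Rλ cos φ₀, y = Rφ), meridians are true-scale (h = 1) and the parallel scale is k = cos φ₀ / cos φ.
At 58.5°: h = 1.000, k = 1.483; principal scales a = 1.483, b = 1.000.
sin(ω/2) = (a − b)/(a + b) = 0.4832/2.483 = 0.1946, so ω = 2 arcsin(0.1946) ≈ 22.4°.

22.4°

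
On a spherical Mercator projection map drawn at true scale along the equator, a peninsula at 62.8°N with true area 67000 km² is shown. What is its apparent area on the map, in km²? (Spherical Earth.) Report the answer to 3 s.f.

The Mercator projection is conformal; its linear scale factor is the same in every direction and equals sec φ = 1/cos φ.
Areal scale = k² = sec²φ = 1/cos²(62.8°) = 1/0.4571² = 4.786.
Apparent area = 67000 × 4.786 ≈ 321000 km².

321000 km²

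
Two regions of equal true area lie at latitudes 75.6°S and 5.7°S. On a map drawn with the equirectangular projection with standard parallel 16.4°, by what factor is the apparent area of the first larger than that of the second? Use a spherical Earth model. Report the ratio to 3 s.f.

The equidistant cylindrical projection with φ₀ = 16.4° has h = 1 (meridians true) and k = cos φ₀ / cos φ along parallels.
Areal scale at 75.6°: h·k = 1.000 × 3.857 = 3.857.
Areal scale at 5.7°: h·k = 1.000 × 0.9641 = 0.9641.
Ratio = 3.857/0.9641 ≈ 4.00.

4.00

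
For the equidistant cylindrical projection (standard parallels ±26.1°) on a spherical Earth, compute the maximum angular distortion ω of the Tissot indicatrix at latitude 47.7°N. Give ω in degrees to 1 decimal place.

With standard parallel φ₀ = 26.1°, the equirectangular projection gives x = Rλ cos φ₀, y = Rφ, so h = 1 and k = cos 26.1° / cos φ.
At 47.7°: h = 1.000, k = 1.334; principal scales a = 1.334, b = 1.000.
sin(ω/2) = (a − b)/(a + b) = 0.3343/2.334 = 0.1432, so ω = 2 arcsin(0.1432) ≈ 16.5°.

16.5°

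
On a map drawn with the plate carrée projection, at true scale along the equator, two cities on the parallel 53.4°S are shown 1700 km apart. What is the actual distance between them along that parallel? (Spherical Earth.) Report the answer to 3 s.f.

1010 km

Plate carrée maps x = Rλ, y = Rφ. The meridian scale is h = 1 and the parallel scale is k = 1/cos φ = sec φ.
Along the parallel at 53.4°, map distances are exaggerated by k = sec 53.4° = 1.677.
True distance = 1700 / 1.677 = 1700 × cos 53.4° ≈ 1010 km.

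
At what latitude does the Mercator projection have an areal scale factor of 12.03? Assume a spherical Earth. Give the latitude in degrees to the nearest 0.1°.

Mercator areal scale is sec²φ.
sec²φ = 12.03  ⇒  cos²φ = 0.08313  ⇒  cos φ = 0.2883.
φ = arccos(0.2883) ≈ 73.2°.

73.2°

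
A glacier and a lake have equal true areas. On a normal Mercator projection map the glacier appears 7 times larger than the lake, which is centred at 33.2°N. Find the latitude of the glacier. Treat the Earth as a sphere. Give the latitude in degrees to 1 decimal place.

For equal true areas on Mercator, apparent areas scale as sec²φ, so the ratio is cos²φ₂ / cos²φ₁.
cos²φ₂ / cos²φ₁ = 7  ⇒  cos φ₁ = cos 33.2° / √7 = 0.8368/2.646 = 0.3163.
φ₁ = arccos(0.3163) ≈ 71.6°.

71.6°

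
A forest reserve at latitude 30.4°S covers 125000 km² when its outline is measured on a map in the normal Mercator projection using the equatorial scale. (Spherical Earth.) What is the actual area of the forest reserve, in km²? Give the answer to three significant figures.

93000 km²

For Mercator, h = k = sec φ (a conformal cylindrical projection has a single point scale, 1/cos φ).
Areal scale = k² = sec²φ = 1/cos²(30.4°) = 1/0.8625² = 1.344.
True area = apparent / (areal scale) = 125000 / 1.344 ≈ 93000 km².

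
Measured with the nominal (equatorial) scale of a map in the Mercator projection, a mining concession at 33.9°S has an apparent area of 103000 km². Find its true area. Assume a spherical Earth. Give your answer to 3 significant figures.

The Mercator projection is conformal; its linear scale factor is the same in every direction and equals sec φ = 1/cos φ.
Areal scale = k² = sec²φ = 1/cos²(33.9°) = 1/0.8300² = 1.452.
True area = apparent / (areal scale) = 103000 / 1.452 ≈ 71000 km².

71000 km²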